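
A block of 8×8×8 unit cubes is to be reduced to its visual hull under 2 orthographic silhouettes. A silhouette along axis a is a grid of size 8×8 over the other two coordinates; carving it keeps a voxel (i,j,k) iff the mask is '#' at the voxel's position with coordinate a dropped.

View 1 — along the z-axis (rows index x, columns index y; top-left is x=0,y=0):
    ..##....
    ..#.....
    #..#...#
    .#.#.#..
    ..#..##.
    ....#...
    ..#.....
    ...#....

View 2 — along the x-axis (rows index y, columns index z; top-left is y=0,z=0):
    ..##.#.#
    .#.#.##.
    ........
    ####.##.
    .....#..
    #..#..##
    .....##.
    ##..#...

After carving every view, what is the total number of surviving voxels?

start: 8×8×8 = 512 voxels
step 1: project along z, AND mask (15/64) → |grid| = 120
step 2: project along x, AND mask (24/64) → |grid| = 46

|visual hull| = 46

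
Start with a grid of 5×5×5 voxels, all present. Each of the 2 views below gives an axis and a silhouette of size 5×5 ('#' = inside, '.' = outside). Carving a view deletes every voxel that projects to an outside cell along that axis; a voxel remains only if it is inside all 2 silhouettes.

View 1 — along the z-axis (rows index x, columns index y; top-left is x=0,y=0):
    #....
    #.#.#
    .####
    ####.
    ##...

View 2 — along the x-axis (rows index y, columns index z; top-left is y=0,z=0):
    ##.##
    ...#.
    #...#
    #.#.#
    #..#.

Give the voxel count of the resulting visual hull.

35 voxels

before carving: 125 voxels (5×5×5)
  1. axis=2 (XY plane), |mask|=14  ⇒  voxels=70
  2. axis=0 (YZ plane), |mask|=12  ⇒  voxels=35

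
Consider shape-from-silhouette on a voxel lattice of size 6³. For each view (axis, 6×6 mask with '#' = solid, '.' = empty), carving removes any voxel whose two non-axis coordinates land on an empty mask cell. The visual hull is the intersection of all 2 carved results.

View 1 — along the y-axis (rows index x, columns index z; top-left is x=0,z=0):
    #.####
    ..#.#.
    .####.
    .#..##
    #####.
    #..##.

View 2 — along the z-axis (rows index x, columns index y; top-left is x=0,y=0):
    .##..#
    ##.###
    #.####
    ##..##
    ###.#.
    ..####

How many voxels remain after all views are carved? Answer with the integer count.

initial block: 6^3 = 216
V1 y: intersect with XZ mask (22 set) -- 132 left
V2 z: intersect with XY mask (25 set) -- 89 left

89 voxels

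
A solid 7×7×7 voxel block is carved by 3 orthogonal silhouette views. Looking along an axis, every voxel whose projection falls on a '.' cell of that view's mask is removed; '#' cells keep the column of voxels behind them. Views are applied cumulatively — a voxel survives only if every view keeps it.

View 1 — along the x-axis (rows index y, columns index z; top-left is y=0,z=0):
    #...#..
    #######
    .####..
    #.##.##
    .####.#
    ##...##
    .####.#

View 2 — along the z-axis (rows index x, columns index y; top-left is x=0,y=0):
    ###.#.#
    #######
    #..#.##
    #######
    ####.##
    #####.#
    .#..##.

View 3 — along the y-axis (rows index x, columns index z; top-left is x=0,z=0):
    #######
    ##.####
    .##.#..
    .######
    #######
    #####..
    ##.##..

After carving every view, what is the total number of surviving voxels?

voxel count = 142

start: 7×7×7 = 343 voxels
carve view 1 (along x, YZ-mask fill 32/49): 224 voxels remain
carve view 2 (along z, XY-mask fill 38/49): 174 voxels remain
carve view 3 (along y, XZ-mask fill 38/49): 142 voxels remain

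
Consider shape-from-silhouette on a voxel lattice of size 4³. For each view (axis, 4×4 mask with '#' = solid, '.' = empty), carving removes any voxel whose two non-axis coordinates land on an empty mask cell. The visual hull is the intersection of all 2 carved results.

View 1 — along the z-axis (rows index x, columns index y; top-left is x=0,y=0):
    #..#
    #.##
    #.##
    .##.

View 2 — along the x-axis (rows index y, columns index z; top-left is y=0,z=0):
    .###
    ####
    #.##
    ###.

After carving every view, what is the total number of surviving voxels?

|visual hull| = 31

before carving: 64 voxels (4×4×4)
carve view 1 (along z, XY-mask fill 10/16): 40 voxels remain
carve view 2 (along x, YZ-mask fill 13/16): 31 voxels remain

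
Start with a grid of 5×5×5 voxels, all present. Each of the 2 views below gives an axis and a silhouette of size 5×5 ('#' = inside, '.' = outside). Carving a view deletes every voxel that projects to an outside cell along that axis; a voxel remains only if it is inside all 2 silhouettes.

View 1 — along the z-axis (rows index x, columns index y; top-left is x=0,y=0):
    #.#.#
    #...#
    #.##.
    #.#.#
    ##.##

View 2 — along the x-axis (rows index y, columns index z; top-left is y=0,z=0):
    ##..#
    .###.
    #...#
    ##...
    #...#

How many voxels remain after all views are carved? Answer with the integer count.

full grid |V| = 125
step 1: project along z, AND mask (15/25) → |grid| = 75
step 2: project along x, AND mask (12/25) → |grid| = 36

36 voxels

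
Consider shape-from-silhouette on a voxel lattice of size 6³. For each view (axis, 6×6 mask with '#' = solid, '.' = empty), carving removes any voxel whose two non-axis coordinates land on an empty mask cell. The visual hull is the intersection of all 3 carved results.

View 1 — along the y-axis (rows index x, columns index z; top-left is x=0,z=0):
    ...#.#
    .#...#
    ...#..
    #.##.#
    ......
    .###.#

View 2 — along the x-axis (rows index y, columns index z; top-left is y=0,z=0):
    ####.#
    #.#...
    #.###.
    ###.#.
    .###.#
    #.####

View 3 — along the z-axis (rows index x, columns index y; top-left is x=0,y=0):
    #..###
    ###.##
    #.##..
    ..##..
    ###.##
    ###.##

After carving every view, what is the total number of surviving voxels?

before carving: 216 voxels (6×6×6)
after view 1 [y-axis, 13 of 36 cells solid] → remaining = 78
after view 2 [x-axis, 24 of 36 cells solid] → remaining = 51
after view 3 [z-axis, 24 of 36 cells solid] → remaining = 32

|visual hull| = 32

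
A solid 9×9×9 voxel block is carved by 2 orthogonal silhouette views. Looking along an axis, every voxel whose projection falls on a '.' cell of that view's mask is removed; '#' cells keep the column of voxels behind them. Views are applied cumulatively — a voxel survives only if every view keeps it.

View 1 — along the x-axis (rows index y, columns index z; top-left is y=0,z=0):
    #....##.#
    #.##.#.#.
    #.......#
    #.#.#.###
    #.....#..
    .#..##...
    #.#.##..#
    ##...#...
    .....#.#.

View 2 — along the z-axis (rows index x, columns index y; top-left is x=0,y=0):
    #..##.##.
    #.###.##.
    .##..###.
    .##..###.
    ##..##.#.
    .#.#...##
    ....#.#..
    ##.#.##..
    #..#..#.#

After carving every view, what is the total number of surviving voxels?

before carving: 729 voxels (9×9×9)
V1 x: intersect with YZ mask (32 set) -- 288 left
V2 z: intersect with XY mask (41 set) -- 158 left

voxel count = 158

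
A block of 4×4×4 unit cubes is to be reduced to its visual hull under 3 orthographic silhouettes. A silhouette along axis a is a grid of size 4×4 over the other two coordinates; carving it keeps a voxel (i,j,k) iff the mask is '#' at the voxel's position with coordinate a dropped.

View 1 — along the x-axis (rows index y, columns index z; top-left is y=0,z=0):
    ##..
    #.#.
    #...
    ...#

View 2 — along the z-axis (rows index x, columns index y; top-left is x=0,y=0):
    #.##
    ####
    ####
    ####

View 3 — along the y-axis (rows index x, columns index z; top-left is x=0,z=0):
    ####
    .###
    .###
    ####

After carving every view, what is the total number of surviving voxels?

16 voxels

before carving: 64 voxels (4×4×4)
step 1: project along x, AND mask (6/16) → |grid| = 24
step 2: project along z, AND mask (15/16) → |grid| = 22
step 3: project along y, AND mask (14/16) → |grid| = 16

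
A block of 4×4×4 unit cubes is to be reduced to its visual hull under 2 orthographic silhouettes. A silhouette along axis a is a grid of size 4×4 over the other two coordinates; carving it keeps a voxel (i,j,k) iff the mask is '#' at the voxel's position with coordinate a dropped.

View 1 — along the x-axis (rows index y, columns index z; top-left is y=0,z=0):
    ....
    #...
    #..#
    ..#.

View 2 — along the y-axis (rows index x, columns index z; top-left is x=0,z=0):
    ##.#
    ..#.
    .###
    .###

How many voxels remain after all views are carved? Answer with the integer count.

before carving: 64 voxels (4×4×4)
V1 x: intersect with YZ mask (4 set) -- 16 left
V2 y: intersect with XZ mask (10 set) -- 8 left

|visual hull| = 8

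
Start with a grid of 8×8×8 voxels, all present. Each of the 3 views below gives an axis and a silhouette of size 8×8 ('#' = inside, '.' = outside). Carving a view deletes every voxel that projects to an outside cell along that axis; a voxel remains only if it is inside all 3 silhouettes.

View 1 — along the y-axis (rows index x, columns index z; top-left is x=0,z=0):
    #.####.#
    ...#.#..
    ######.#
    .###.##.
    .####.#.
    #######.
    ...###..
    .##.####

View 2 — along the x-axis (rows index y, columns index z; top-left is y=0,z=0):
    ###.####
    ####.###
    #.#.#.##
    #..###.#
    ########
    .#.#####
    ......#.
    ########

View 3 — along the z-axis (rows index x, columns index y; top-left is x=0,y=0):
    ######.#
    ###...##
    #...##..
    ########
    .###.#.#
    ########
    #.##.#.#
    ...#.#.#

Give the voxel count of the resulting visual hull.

|visual hull| = 170

initial block: 8^3 = 512
carve view 1 (along y, XZ-mask fill 41/64): 328 voxels remain
carve view 2 (along x, YZ-mask fill 47/64): 235 voxels remain
carve view 3 (along z, XY-mask fill 44/64): 170 voxels remain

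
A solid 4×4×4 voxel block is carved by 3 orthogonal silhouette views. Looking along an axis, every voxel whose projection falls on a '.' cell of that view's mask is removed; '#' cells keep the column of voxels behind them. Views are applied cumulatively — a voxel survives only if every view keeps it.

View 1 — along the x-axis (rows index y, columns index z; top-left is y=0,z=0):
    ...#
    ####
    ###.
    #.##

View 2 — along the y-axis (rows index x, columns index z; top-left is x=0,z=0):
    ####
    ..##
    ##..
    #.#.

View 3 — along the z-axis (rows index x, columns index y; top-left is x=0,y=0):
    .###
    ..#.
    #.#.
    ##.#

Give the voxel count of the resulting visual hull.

remaining voxels: 17

start: 4×4×4 = 64 voxels
step 1: project along x, AND mask (11/16) → |grid| = 44
step 2: project along y, AND mask (10/16) → |grid| = 28
step 3: project along z, AND mask (9/16) → |grid| = 17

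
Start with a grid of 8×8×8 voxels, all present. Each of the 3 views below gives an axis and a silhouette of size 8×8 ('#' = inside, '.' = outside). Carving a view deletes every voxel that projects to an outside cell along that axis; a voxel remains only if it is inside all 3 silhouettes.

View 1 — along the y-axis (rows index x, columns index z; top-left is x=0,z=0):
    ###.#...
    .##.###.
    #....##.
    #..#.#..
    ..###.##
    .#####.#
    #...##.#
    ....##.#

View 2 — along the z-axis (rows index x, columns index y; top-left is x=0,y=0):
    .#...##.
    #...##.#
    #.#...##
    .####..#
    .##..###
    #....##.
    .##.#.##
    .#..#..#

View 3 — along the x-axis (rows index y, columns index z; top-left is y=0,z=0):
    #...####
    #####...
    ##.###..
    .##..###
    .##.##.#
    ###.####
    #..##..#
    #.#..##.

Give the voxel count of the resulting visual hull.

start: 8×8×8 = 512 voxels
  1. axis=1 (XZ plane), |mask|=33  ⇒  voxels=264
  2. axis=2 (XY plane), |mask|=32  ⇒  voxels=131
  3. axis=0 (YZ plane), |mask|=40  ⇒  voxels=86

|visual hull| = 86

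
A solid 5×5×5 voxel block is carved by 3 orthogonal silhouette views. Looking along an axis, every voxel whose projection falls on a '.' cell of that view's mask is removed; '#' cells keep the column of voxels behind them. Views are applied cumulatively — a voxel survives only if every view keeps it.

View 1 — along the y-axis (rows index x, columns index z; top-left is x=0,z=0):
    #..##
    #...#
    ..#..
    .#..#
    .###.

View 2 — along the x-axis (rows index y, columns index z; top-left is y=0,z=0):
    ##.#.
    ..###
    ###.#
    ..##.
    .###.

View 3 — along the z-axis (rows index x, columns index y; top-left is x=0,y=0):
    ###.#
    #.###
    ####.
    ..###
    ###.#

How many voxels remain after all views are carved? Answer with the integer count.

voxel count = 25

start: 5×5×5 = 125 voxels
V1 y: intersect with XZ mask (11 set) -- 55 left
V2 x: intersect with YZ mask (15 set) -- 32 left
V3 z: intersect with XY mask (19 set) -- 25 left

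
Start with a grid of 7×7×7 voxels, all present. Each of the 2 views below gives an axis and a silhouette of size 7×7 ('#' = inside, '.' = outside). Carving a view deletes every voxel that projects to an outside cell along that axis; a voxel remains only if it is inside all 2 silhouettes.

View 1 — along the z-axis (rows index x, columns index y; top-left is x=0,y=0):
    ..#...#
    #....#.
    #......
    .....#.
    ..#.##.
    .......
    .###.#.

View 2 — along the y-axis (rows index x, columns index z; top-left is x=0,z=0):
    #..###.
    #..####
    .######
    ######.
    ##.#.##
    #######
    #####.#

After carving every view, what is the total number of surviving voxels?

remaining voxels: 69

before carving: 343 voxels (7×7×7)
[1] z-view keeps 13 columns → grid now 91
[2] y-view keeps 39 columns → grid now 69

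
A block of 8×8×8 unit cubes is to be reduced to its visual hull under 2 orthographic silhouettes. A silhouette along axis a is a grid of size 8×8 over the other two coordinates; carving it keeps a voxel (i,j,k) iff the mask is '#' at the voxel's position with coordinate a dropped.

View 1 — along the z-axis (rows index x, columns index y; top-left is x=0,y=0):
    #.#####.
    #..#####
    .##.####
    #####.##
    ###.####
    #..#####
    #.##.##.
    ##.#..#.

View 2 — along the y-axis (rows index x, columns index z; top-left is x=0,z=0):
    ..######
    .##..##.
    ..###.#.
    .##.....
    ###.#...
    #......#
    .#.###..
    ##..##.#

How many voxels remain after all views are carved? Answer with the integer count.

start: 8×8×8 = 512 voxels
carve view 1 (along z, XY-mask fill 47/64): 376 voxels remain
carve view 2 (along y, XZ-mask fill 31/64): 178 voxels remain

voxel count = 178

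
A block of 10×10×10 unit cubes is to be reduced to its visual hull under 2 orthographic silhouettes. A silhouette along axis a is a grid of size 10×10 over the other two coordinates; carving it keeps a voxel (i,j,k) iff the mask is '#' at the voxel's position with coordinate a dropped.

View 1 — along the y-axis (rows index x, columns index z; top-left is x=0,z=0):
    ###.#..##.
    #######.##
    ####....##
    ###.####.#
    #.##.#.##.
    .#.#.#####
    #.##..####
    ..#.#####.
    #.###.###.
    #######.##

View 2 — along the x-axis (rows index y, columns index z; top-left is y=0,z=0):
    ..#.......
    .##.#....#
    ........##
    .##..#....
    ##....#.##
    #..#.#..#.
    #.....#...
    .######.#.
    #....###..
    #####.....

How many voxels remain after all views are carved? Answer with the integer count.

start: 10×10×10 = 1000 voxels
carve view 1 (along y, XZ-mask fill 71/100): 710 voxels remain
carve view 2 (along x, YZ-mask fill 37/100): 267 voxels remain

|visual hull| = 267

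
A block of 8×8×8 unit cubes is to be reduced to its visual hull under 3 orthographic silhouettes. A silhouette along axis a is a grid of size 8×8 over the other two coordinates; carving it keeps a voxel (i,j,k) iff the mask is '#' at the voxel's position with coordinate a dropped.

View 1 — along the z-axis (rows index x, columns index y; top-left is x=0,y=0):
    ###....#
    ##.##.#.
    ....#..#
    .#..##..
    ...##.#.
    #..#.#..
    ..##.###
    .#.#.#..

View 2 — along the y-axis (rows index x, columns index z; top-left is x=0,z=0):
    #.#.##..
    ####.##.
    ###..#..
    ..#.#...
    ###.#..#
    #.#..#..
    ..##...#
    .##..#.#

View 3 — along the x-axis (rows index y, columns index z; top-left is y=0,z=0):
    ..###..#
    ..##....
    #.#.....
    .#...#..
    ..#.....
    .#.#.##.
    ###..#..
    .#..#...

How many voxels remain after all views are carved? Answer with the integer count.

|visual hull| = 37

initial block: 8^3 = 512
after view 1 [z-axis, 28 of 64 cells solid] → remaining = 224
after view 2 [y-axis, 31 of 64 cells solid] → remaining = 111
after view 3 [x-axis, 21 of 64 cells solid] → remaining = 37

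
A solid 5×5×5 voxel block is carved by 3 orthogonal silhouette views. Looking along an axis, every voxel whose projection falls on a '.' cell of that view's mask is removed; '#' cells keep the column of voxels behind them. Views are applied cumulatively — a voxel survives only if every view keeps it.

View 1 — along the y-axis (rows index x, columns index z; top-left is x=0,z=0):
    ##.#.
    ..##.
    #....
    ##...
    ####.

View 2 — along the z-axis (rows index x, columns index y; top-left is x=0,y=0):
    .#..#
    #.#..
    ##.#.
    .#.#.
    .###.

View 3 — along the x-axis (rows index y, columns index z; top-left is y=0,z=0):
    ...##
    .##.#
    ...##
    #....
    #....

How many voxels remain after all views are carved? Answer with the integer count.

before carving: 125 voxels (5×5×5)
  1. axis=1 (XZ plane), |mask|=12  ⇒  voxels=60
  2. axis=2 (XY plane), |mask|=12  ⇒  voxels=29
  3. axis=0 (YZ plane), |mask|=9  ⇒  voxels=11

|visual hull| = 11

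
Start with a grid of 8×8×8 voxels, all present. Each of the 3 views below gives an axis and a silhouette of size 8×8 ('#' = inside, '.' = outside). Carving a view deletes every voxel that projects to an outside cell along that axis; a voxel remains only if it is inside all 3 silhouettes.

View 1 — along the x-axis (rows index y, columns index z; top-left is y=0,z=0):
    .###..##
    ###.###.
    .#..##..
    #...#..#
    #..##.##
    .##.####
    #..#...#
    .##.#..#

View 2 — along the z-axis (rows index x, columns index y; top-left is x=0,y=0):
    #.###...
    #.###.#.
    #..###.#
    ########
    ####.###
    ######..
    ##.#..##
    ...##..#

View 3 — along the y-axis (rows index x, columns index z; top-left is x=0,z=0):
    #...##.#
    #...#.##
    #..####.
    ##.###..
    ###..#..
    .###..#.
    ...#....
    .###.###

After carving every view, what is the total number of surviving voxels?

91 voxels

full grid |V| = 512
after view 1 [x-axis, 35 of 64 cells solid] → remaining = 280
after view 2 [z-axis, 43 of 64 cells solid] → remaining = 184
after view 3 [y-axis, 33 of 64 cells solid] → remaining = 91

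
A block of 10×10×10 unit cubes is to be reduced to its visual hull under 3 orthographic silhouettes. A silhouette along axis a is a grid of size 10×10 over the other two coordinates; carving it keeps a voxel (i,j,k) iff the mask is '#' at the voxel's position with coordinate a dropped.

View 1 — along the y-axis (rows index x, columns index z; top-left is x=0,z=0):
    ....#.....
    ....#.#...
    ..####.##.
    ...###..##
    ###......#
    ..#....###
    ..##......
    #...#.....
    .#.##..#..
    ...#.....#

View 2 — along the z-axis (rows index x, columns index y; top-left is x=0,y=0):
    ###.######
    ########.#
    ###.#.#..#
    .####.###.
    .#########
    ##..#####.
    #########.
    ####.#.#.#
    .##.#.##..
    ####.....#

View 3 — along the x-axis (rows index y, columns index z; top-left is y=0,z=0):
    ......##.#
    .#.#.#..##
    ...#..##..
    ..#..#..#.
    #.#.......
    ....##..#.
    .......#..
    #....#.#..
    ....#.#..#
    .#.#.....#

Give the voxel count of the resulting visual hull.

initial block: 10^3 = 1000
V1 y: intersect with XZ mask (32 set) -- 320 left
V2 z: intersect with XY mask (73 set) -- 224 left
V3 x: intersect with YZ mask (29 set) -- 60 left

remaining voxels: 60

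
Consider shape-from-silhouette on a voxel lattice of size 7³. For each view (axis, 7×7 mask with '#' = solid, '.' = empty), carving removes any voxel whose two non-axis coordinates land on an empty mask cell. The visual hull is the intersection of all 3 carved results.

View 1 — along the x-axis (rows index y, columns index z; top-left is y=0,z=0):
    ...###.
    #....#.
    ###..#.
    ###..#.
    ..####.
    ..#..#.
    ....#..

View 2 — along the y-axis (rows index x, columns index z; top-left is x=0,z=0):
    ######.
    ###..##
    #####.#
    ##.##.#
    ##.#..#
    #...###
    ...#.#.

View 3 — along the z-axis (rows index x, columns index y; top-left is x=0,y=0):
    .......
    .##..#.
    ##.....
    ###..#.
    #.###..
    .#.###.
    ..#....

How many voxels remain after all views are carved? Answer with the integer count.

start: 7×7×7 = 343 voxels
carve view 1 (along x, YZ-mask fill 20/49): 140 voxels remain
carve view 2 (along y, XZ-mask fill 32/49): 86 voxels remain
carve view 3 (along z, XY-mask fill 18/49): 30 voxels remain

voxel count = 30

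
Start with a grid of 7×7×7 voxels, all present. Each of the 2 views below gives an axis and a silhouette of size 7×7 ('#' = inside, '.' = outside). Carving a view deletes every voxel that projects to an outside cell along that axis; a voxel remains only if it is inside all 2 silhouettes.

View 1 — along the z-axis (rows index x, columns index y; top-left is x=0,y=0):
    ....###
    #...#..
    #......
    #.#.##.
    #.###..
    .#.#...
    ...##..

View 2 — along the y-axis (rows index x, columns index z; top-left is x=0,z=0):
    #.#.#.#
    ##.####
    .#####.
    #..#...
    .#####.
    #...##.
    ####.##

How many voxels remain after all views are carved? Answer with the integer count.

remaining voxels: 75

before carving: 343 voxels (7×7×7)
[1] z-view keeps 18 columns → grid now 126
[2] y-view keeps 31 columns → grid now 75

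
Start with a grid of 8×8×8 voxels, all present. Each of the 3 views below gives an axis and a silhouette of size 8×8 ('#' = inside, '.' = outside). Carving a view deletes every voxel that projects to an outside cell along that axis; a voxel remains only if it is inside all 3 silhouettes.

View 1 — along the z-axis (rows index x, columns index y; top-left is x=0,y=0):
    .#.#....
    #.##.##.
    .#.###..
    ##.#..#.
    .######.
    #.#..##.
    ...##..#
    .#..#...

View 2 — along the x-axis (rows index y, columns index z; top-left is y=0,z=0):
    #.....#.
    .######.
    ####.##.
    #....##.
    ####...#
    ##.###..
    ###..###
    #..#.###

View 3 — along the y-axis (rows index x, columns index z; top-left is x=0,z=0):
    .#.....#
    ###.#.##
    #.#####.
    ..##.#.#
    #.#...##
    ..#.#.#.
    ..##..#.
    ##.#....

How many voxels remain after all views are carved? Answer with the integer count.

full grid |V| = 512
step 1: project along z, AND mask (30/64) → |grid| = 240
step 2: project along x, AND mask (38/64) → |grid| = 141
step 3: project along y, AND mask (31/64) → |grid| = 70

remaining voxels: 70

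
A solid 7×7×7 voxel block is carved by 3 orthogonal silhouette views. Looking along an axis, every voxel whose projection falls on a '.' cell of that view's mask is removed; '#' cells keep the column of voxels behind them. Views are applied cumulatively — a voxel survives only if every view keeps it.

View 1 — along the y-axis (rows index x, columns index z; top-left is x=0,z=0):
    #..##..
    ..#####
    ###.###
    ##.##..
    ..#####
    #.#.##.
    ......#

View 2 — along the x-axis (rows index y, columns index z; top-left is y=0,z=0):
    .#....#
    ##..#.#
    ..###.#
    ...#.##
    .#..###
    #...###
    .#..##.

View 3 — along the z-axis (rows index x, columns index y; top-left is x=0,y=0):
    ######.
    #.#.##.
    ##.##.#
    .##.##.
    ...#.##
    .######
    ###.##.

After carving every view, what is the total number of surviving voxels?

remaining voxels: 68

before carving: 343 voxels (7×7×7)
  1. axis=1 (XZ plane), |mask|=28  ⇒  voxels=196
  2. axis=0 (YZ plane), |mask|=24  ⇒  voxels=98
  3. axis=2 (XY plane), |mask|=33  ⇒  voxels=68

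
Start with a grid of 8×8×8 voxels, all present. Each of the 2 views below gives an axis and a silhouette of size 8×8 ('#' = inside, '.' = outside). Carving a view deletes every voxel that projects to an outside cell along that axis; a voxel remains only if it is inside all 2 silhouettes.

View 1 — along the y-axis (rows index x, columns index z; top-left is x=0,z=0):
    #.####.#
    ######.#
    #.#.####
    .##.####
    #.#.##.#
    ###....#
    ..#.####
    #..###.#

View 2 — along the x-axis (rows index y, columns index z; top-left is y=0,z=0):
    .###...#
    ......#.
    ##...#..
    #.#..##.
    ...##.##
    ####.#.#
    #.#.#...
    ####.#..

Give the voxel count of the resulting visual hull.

voxel count = 164

initial block: 8^3 = 512
carve view 1 (along y, XZ-mask fill 44/64): 352 voxels remain
carve view 2 (along x, YZ-mask fill 30/64): 164 voxels remain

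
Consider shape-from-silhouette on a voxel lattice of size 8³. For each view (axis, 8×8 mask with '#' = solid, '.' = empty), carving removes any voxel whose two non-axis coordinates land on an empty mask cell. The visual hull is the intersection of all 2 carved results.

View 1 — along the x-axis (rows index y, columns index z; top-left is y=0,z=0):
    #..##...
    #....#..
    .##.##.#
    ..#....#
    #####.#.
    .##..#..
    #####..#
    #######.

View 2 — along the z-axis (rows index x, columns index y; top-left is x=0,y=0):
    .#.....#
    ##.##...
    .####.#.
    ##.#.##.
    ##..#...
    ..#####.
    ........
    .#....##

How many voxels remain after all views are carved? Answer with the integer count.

before carving: 512 voxels (8×8×8)
after view 1 [x-axis, 34 of 64 cells solid] → remaining = 272
after view 2 [z-axis, 27 of 64 cells solid] → remaining = 107

remaining voxels: 107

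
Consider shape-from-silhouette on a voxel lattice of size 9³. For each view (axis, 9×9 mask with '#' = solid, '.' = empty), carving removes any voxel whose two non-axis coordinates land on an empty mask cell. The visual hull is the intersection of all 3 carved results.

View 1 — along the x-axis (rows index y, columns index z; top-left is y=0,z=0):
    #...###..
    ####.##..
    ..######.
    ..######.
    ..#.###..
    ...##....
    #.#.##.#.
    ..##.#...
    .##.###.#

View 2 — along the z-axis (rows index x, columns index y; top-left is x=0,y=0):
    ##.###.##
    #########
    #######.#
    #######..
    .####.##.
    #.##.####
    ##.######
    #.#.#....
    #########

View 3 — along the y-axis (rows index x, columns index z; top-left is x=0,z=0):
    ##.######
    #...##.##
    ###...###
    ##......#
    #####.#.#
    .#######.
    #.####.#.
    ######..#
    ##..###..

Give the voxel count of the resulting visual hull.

|visual hull| = 187

before carving: 729 voxels (9×9×9)
step 1: project along x, AND mask (42/81) → |grid| = 378
step 2: project along z, AND mask (64/81) → |grid| = 299
step 3: project along y, AND mask (54/81) → |grid| = 187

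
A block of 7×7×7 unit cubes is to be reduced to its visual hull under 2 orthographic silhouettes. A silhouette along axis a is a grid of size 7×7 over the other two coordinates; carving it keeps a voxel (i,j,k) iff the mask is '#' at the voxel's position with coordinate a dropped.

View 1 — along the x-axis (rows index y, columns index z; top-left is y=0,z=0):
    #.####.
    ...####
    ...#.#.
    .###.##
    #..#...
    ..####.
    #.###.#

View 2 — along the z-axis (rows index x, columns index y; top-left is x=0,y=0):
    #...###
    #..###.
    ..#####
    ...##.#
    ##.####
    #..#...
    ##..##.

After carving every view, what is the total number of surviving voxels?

remaining voxels: 112

start: 7×7×7 = 343 voxels
step 1: project along x, AND mask (27/49) → |grid| = 189
step 2: project along z, AND mask (28/49) → |grid| = 112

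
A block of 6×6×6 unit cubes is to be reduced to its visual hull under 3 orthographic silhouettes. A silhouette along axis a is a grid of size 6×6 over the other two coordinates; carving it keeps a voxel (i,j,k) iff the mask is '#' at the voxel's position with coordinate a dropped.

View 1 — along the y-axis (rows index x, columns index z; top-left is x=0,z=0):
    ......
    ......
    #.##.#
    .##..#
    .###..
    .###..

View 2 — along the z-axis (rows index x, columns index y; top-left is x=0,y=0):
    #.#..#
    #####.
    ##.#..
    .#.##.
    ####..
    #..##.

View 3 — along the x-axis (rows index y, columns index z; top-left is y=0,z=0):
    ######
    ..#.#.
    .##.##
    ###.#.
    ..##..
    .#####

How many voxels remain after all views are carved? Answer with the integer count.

26 voxels

initial block: 6^3 = 216
V1 y: intersect with XZ mask (13 set) -- 78 left
V2 z: intersect with XY mask (21 set) -- 42 left
V3 x: intersect with YZ mask (23 set) -- 26 left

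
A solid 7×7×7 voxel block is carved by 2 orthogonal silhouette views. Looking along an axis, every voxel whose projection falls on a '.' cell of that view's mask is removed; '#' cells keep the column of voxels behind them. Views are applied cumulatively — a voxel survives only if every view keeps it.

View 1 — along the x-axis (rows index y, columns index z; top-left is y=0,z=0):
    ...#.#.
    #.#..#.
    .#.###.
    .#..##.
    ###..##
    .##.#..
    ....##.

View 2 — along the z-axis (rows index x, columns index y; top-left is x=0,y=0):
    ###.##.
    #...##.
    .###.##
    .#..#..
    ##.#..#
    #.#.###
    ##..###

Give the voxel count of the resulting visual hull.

remaining voxels: 91

initial block: 7^3 = 343
step 1: project along x, AND mask (22/49) → |grid| = 154
step 2: project along z, AND mask (29/49) → |grid| = 91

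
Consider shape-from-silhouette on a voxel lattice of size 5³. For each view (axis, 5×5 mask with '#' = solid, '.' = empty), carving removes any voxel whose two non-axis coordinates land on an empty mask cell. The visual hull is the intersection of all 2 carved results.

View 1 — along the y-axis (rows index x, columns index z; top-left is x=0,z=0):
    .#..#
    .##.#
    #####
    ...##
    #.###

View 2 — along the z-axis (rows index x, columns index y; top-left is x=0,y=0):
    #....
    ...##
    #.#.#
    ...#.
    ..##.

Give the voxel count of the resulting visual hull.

before carving: 125 voxels (5×5×5)
step 1: project along y, AND mask (16/25) → |grid| = 80
step 2: project along z, AND mask (9/25) → |grid| = 33

voxel count = 33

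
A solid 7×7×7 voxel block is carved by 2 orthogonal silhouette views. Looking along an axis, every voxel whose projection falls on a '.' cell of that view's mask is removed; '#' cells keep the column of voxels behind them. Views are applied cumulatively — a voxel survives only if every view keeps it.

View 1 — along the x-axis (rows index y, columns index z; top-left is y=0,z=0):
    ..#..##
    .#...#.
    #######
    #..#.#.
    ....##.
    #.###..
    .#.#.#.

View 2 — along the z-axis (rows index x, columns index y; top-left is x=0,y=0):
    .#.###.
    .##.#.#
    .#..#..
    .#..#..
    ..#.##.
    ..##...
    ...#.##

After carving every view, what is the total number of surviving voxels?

initial block: 7^3 = 343
carve view 1 (along x, YZ-mask fill 24/49): 168 voxels remain
carve view 2 (along z, XY-mask fill 20/49): 66 voxels remain

voxel count = 66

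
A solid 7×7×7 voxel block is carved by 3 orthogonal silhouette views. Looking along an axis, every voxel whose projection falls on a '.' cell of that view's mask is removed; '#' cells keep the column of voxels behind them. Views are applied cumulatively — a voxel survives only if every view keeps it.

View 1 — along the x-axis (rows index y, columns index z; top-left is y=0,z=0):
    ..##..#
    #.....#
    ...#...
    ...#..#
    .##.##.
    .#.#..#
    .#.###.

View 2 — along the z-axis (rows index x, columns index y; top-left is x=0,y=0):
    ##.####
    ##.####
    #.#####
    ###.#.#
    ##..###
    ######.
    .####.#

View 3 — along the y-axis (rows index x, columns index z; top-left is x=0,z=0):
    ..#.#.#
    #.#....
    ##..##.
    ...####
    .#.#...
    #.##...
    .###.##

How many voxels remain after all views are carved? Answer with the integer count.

voxel count = 50

before carving: 343 voxels (7×7×7)
  1. axis=0 (YZ plane), |mask|=19  ⇒  voxels=133
  2. axis=2 (XY plane), |mask|=39  ⇒  voxels=111
  3. axis=1 (XZ plane), |mask|=23  ⇒  voxels=50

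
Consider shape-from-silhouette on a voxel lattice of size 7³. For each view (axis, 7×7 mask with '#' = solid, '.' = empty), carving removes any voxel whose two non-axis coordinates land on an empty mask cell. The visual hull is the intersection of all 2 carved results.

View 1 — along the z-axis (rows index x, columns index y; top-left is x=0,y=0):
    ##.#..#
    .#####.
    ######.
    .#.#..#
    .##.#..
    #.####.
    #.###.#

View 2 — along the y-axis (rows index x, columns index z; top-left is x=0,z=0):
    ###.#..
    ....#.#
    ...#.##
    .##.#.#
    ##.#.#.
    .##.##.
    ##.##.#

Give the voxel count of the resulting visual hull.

full grid |V| = 343
carve view 1 (along z, XY-mask fill 31/49): 217 voxels remain
carve view 2 (along y, XZ-mask fill 26/49): 113 voxels remain

113 voxels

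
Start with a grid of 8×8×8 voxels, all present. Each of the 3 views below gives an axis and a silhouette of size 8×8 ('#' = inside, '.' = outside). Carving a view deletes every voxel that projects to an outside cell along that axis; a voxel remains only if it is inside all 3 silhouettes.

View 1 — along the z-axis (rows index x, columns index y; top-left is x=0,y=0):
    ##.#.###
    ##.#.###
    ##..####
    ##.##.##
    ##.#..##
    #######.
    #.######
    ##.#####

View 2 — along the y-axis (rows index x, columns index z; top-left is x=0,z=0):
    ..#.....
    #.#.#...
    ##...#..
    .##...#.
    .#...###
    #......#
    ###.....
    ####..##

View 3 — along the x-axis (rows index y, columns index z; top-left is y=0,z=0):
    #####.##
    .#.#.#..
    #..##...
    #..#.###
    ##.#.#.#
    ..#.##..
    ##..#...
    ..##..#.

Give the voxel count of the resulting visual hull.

voxel count = 82

before carving: 512 voxels (8×8×8)
step 1: project along z, AND mask (50/64) → |grid| = 400
step 2: project along y, AND mask (25/64) → |grid| = 157
step 3: project along x, AND mask (32/64) → |grid| = 82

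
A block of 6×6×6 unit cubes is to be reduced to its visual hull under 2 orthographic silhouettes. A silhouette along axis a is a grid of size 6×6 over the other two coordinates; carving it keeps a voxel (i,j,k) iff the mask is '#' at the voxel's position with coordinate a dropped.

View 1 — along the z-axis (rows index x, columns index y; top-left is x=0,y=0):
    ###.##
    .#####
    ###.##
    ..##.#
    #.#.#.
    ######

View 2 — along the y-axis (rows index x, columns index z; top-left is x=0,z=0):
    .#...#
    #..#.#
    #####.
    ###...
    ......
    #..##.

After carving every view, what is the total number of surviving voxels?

before carving: 216 voxels (6×6×6)
V1 z: intersect with XY mask (27 set) -- 162 left
V2 y: intersect with XZ mask (16 set) -- 77 left

voxel count = 77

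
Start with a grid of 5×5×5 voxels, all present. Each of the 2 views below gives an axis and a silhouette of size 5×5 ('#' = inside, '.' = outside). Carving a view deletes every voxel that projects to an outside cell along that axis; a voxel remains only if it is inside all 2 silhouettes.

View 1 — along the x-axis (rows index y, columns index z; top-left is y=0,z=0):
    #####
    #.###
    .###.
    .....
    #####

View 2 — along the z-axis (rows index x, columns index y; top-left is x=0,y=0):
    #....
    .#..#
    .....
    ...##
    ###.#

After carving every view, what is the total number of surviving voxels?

full grid |V| = 125
after view 1 [x-axis, 17 of 25 cells solid] → remaining = 85
after view 2 [z-axis, 9 of 25 cells solid] → remaining = 36

36 voxels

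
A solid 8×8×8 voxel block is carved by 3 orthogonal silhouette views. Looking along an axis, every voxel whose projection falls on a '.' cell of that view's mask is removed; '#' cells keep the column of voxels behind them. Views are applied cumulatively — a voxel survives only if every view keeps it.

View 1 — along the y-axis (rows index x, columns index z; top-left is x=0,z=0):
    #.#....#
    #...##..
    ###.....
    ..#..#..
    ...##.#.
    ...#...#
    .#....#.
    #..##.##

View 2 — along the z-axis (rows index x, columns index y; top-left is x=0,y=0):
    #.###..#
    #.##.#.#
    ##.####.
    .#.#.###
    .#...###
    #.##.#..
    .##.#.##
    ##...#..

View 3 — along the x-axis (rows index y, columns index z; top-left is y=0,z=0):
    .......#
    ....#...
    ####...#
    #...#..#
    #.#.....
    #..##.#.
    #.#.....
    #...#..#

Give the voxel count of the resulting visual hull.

41 voxels

before carving: 512 voxels (8×8×8)
V1 y: intersect with XZ mask (23 set) -- 184 left
V2 z: intersect with XY mask (37 set) -- 103 left
V3 x: intersect with YZ mask (21 set) -- 41 left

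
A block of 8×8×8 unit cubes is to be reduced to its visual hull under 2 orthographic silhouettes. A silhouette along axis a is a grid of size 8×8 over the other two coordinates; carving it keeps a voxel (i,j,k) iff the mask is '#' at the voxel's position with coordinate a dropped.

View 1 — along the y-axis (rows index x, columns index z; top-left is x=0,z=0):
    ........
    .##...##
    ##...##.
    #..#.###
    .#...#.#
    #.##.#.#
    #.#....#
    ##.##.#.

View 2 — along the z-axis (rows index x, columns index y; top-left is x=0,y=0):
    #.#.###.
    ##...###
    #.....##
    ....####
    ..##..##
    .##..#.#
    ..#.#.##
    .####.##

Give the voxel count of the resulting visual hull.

initial block: 8^3 = 512
carve view 1 (along y, XZ-mask fill 29/64): 232 voxels remain
carve view 2 (along z, XY-mask fill 35/64): 126 voxels remain

voxel count = 126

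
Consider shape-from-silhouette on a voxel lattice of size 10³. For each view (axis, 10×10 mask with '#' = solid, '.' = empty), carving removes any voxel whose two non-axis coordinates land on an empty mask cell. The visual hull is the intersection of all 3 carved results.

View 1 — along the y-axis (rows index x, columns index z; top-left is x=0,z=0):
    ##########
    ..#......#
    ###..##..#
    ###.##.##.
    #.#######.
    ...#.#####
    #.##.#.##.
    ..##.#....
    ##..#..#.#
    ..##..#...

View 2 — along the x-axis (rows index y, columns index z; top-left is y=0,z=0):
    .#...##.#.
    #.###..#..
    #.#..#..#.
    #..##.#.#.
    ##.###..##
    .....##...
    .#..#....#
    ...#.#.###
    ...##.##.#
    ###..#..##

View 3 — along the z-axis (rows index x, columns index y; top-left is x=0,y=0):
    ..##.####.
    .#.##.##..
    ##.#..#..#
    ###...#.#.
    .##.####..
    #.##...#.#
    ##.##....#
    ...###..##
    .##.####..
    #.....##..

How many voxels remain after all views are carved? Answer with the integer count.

start: 10×10×10 = 1000 voxels
  1. axis=1 (XZ plane), |mask|=56  ⇒  voxels=560
  2. axis=0 (YZ plane), |mask|=46  ⇒  voxels=255
  3. axis=2 (XY plane), |mask|=51  ⇒  voxels=133

remaining voxels: 133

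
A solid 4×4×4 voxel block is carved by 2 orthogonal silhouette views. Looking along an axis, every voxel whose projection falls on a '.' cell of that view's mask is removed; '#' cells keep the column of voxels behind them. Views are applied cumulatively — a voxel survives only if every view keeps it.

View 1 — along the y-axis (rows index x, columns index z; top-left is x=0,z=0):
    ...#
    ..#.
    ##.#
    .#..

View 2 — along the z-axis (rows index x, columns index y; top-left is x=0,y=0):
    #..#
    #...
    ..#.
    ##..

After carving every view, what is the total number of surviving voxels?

voxel count = 8

before carving: 64 voxels (4×4×4)
  1. axis=1 (XZ plane), |mask|=6  ⇒  voxels=24
  2. axis=2 (XY plane), |mask|=6  ⇒  voxels=8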